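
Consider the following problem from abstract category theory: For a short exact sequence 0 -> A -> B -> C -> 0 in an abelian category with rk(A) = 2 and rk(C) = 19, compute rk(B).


For a short exact sequence 0 -> A -> B -> C -> 0,
rank is additive: rank(B) = rank(A) + rank(C).
rank(B) = 2 + 19 = 21

21


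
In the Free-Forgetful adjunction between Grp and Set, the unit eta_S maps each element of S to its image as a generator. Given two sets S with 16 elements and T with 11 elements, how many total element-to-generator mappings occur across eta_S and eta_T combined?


The unit eta_X: X -> U(F(X)) of the Free-Forgetful adjunction
maps each element of X to a generator of F(X). For X = S + T (disjoint
union in Set), |S + T| = |S| + |T|.
Total mappings = 16 + 11 = 27.

27


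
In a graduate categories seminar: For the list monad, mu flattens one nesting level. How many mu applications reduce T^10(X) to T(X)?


Each application of mu: T^2 -> T removes one layer of nesting.
Starting at depth 10 (i.e., T^10(X)), we need to reach T(X).
Number of mu applications = 10 - 1 = 9

9


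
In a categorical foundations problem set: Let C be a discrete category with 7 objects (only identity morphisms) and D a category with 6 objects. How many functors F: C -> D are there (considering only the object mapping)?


A functor from a discrete category C to D is determined by
where each object maps. Each of the 7 objects of C can map
to any of the 6 objects of D independently.
Number of functors = 6^7 = 279936

279936


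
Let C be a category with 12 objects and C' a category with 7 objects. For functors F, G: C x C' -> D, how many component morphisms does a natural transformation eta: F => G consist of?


A natural transformation eta: F => G assigns one component morphism per
object of the domain category.
The domain is the product category C x C', so
|Ob(C x C')| = |Ob(C)| * |Ob(C')| = 12 * 7 = 84.
Therefore eta has 84 component morphisms.

84


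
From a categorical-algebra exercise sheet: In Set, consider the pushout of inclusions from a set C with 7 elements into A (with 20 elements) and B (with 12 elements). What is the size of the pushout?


The pushout A +_C B identifies the images of C in A and B.
|A +_C B| = |A| + |B| - |C| (for injections).
= 20 + 12 - 7 = 25

25


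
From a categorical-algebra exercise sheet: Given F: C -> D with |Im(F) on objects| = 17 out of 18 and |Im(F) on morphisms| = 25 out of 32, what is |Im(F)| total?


The image of F consists of distinct objects and distinct morphisms.
|Im(F)| on objects = 17
|Im(F)| on morphisms = 25
Total image cardinality = 17 + 25 = 42

42


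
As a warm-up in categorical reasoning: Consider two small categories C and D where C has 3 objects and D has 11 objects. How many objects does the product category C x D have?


The product category C x D has objects that are pairs (c, d).
Number of pairs = |Ob(C)| * |Ob(D)| = 3 * 11 = 33

33


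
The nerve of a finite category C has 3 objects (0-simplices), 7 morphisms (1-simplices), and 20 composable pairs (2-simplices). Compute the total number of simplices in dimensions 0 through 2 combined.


The 2-skeleton of the nerve N(C) consists of simplices in dimensions 0, 1, 2:
  |N(C)_0| = 3 (objects)
  |N(C)_1| = 7 (morphisms)
  |N(C)_2| = 20 (composable pairs)
Total = 3 + 7 + 20 = 30

30


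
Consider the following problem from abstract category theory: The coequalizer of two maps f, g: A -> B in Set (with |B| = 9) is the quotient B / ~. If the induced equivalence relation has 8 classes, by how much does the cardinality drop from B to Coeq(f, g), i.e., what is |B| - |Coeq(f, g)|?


The coequalizer Coeq(f, g) = B / ~ has one element per equivalence class.
|B| = 9, |Coeq(f, g)| = 8.
|B| - |Coeq(f, g)| = 9 - 8 = 1.

1


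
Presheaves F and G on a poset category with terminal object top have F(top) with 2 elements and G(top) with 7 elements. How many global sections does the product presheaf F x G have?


Global sections of a presheaf on a poset with terminal top satisfy
Gamma(H) ~ H(top). Presheaves admit pointwise products, so
(F x G)(top) = F(top) x G(top) (Cartesian product).
|Gamma(F x G)| = |F(top)| * |G(top)| = 2 * 7 = 14.

14


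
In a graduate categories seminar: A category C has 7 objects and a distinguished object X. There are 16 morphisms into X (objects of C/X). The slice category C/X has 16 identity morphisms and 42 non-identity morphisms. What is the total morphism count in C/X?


In the slice category C/X, objects are morphisms to X.
Identity morphisms: 16 (one per object of C/X).
Non-identity morphisms: 42.
Total = 16 + 42 = 58

58


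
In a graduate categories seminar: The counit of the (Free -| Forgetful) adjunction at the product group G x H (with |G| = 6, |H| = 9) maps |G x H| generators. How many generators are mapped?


The counit epsilon_K: F(U(K)) -> K of the Free-Forgetful adjunction
maps |K| generators of F(U(K)) into K. For K = G x H (the product group),
|G x H| = |G| * |H|.
Total generators mapped = 6 * 9 = 54.

54


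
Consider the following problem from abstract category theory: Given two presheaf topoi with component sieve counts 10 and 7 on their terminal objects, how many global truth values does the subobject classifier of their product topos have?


In a product of presheaf topoi E_1 x E_2, the subobject classifier
is Omega = Omega_1 x Omega_2 (componentwise), so
|Omega(top)| = |Omega_1(top_1)| * |Omega_2(top_2)|.
= 10 * 7 = 70.

70


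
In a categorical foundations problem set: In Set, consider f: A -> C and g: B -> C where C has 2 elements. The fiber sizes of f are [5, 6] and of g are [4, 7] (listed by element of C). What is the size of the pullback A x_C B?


The pullback A x_C B consists of pairs (a, b) with f(a) = g(b).
For each element c in C, the fiber product has |f^-1(c)| * |g^-1(c)| elements.
Summing over C: 5 * 4 + 6 * 7
= 20 + 42 = 62

62


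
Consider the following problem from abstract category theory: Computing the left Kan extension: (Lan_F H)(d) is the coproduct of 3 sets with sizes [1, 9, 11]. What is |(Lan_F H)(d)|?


Pointwise, the left Kan extension (Lan_F H)(d) is the colimit, indexed
by the comma category (F downarrow d), of H composed with the
projection (F downarrow d) -> C. Here that colimit is given
as a coproduct (disjoint union) of sets, so its cardinality is the
sum of the sizes of the summands.
Coproduct of sets with sizes: 1 + 9 + 11
= 21

21


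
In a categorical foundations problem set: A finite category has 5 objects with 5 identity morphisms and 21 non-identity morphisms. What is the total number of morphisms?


Each object has an identity morphism, giving 5 identities.
Adding the 21 non-identity morphisms:
Total = 5 + 21 = 26

26


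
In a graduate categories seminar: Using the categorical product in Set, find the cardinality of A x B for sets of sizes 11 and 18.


In Set, the product A x B is the Cartesian product.
By the universal property, |A x B| = |A| * |B|.
|A x B| = 11 * 18 = 198

198


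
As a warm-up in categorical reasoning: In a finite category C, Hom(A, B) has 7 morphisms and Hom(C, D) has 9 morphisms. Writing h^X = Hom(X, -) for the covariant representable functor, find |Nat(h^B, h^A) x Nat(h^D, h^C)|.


By the Yoneda lemma, Nat(h^B, h^A) is isomorphic to Hom(A, B),
so |Nat(h^B, h^A)| = |Hom(A, B)| and |Nat(h^D, h^C)| = |Hom(C, D)|.
|Hom(A, B)| = 7, |Hom(C, D)| = 9.
|Nat(h^B, h^A) x Nat(h^D, h^C)| = 7 * 9 = 63

63


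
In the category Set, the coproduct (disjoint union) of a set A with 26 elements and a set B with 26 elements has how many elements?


In Set, the coproduct A + B is the disjoint union.
|A + B| = |A| + |B| = 26 + 26 = 52

52


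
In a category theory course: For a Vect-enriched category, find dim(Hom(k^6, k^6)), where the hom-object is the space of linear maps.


In Vect-enriched categories, Hom(k^n, k^m) is the space of m x n matrices.
dim(Hom(k^6, k^6)) = 6 * 6 = 36

36


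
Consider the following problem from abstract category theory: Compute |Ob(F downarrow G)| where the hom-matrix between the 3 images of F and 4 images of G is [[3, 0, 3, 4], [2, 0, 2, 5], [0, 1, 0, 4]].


Objects of (F downarrow G) are triples (a, b, h: F(a)->G(b)).
The count equals the sum of all entries in the hom-matrix.
sum(row 0) = 10
sum(row 1) = 9
sum(row 2) = 5
Grand total = 24

24


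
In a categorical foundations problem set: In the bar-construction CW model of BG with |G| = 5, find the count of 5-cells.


In the bar-construction CW model of BG, the n-cells are indexed by
n-tuples [g_1|...|g_n] of non-identity elements of G (degenerate
simplices with some g_i = e do not contribute cells), so there are
(|G| - 1)^n n-cells.
For dim = 5 with |G| = 5:
cells = (5 - 1)^5 = 4^5 = 1024

1024


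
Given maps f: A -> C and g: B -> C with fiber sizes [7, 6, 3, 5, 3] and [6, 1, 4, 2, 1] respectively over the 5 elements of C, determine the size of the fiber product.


The pullback A x_C B consists of pairs (a, b) with f(a) = g(b).
For each element c in C, the fiber product has |f^-1(c)| * |g^-1(c)| elements.
Summing over C: 7 * 6 + 6 * 1 + 3 * 4 + 5 * 2 + 3 * 1
= 42 + 6 + 12 + 10 + 3 = 73

73


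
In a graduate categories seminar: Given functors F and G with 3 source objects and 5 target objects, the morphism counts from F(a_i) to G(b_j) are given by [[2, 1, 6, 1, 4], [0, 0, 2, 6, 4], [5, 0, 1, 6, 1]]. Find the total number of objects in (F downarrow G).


Objects of (F downarrow G) are triples (a, b, h: F(a)->G(b)).
The count equals the sum of all entries in the hom-matrix.
sum(row 0) = 14
sum(row 1) = 12
sum(row 2) = 13
Grand total = 39

39


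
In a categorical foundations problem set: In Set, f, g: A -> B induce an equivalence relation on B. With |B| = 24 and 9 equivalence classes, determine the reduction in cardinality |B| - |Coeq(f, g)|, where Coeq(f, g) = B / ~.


The coequalizer Coeq(f, g) = B / ~ has one element per equivalence class.
|B| = 24, |Coeq(f, g)| = 9.
|B| - |Coeq(f, g)| = 24 - 9 = 15.

15


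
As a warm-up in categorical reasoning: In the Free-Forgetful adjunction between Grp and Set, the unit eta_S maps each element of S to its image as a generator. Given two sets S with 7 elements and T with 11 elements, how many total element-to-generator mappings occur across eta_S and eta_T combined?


The unit eta_X: X -> U(F(X)) of the Free-Forgetful adjunction
maps each element of X to a generator of F(X). For X = S + T (disjoint
union in Set), |S + T| = |S| + |T|.
Total mappings = 7 + 11 = 18.

18


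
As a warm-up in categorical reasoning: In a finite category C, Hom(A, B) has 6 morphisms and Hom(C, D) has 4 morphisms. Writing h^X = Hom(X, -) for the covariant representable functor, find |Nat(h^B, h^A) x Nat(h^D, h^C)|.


By the Yoneda lemma, Nat(h^B, h^A) is isomorphic to Hom(A, B),
so |Nat(h^B, h^A)| = |Hom(A, B)| and |Nat(h^D, h^C)| = |Hom(C, D)|.
|Hom(A, B)| = 6, |Hom(C, D)| = 4.
|Nat(h^B, h^A) x Nat(h^D, h^C)| = 6 * 4 = 24

24


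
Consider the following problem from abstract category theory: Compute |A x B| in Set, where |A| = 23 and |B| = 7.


In Set, the product A x B is the Cartesian product.
By the universal property, |A x B| = |A| * |B|.
|A x B| = 23 * 7 = 161

161


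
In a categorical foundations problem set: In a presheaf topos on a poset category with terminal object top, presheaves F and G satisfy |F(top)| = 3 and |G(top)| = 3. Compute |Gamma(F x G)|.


Global sections of a presheaf on a poset with terminal top satisfy
Gamma(H) ~ H(top). Presheaves admit pointwise products, so
(F x G)(top) = F(top) x G(top) (Cartesian product).
|Gamma(F x G)| = |F(top)| * |G(top)| = 3 * 3 = 9.

9


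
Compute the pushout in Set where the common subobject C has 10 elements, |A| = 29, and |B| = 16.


The pushout A +_C B identifies the images of C in A and B.
|A +_C B| = |A| + |B| - |C| (for injections).
= 29 + 16 - 10 = 35

35


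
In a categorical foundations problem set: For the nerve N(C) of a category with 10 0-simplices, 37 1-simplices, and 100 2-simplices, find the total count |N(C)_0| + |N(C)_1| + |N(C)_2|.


The 2-skeleton of the nerve N(C) consists of simplices in dimensions 0, 1, 2:
  |N(C)_0| = 10 (objects)
  |N(C)_1| = 37 (morphisms)
  |N(C)_2| = 100 (composable pairs)
Total = 10 + 37 + 100 = 147

147


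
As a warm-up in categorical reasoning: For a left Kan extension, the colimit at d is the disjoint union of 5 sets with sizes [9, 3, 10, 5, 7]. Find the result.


Pointwise, the left Kan extension (Lan_F H)(d) is the colimit, indexed
by the comma category (F downarrow d), of H composed with the
projection (F downarrow d) -> C. Here that colimit is given
as a coproduct (disjoint union) of sets, so its cardinality is the
sum of the sizes of the summands.
Coproduct of sets with sizes: 9 + 3 + 10 + 5 + 7
= 34

34


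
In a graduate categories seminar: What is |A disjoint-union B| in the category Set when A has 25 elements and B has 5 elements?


In Set, the coproduct A + B is the disjoint union.
|A + B| = |A| + |B| = 25 + 5 = 30

30


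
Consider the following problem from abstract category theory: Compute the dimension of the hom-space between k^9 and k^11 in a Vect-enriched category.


In Vect-enriched categories, Hom(k^n, k^m) is the space of m x n matrices.
dim(Hom(k^9, k^11)) = 11 * 9 = 99

99


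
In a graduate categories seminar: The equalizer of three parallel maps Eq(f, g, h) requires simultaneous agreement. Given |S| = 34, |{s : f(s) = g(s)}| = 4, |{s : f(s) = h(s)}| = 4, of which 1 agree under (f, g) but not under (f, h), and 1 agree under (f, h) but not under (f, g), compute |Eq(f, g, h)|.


Eq(f, g, h) is the triple-agreement set: points in S where all three
maps take the same value. Using inclusion-exclusion on the pairwise data:
Pair (f, g) agrees on 4 points; pair (f, h) on 4 points.
Points agreeing under (f, g) but not (f, h) = 1; under (f, h) but not (f, g) = 1.
Triple-agreement = agreement-in-(f, g) minus points that agree under (f, g) but not (f, h):
|Eq(f, g, h)| = 4 - 1 = 3
(cross-check via (f, h): 4 - 1 = 3.)

3


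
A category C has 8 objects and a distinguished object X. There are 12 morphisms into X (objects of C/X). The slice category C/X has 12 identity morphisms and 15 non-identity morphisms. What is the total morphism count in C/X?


In the slice category C/X, objects are morphisms to X.
Identity morphisms: 12 (one per object of C/X).
Non-identity morphisms: 15.
Total = 12 + 15 = 27

27


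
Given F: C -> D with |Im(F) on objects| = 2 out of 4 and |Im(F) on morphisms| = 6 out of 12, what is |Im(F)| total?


The image of F consists of distinct objects and distinct morphisms.
|Im(F)| on objects = 2
|Im(F)| on morphisms = 6
Total image cardinality = 2 + 6 = 8

8


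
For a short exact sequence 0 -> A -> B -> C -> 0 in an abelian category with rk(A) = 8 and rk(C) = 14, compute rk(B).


For a short exact sequence 0 -> A -> B -> C -> 0,
rank is additive: rank(B) = rank(A) + rank(C).
rank(B) = 8 + 14 = 22

22


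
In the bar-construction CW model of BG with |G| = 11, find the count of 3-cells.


In the bar-construction CW model of BG, the n-cells are indexed by
n-tuples [g_1|...|g_n] of non-identity elements of G (degenerate
simplices with some g_i = e do not contribute cells), so there are
(|G| - 1)^n n-cells.
For dim = 3 with |G| = 11:
cells = (11 - 1)^3 = 10^3 = 1000

1000


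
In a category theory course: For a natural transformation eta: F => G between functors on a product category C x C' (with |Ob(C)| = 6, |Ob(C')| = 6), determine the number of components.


A natural transformation eta: F => G assigns one component morphism per
object of the domain category.
The domain is the product category C x C', so
|Ob(C x C')| = |Ob(C)| * |Ob(C')| = 6 * 6 = 36.
Therefore eta has 36 component morphisms.

36


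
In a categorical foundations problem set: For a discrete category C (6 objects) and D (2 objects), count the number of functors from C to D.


A functor from a discrete category C to D is determined by
where each object maps. Each of the 6 objects of C can map
to any of the 2 objects of D independently.
Number of functors = 2^6 = 64

64


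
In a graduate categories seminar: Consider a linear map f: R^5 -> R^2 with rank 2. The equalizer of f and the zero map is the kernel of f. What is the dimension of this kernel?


The equalizer of f and the zero map is ker(f).
By the rank-nullity theorem: dim(ker(f)) = dim(domain) - rank(f).
dim(ker(f)) = 5 - 2 = 3

3


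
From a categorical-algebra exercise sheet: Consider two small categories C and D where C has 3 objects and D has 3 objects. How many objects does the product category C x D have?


The product category C x D has objects that are pairs (c, d).
Number of pairs = |Ob(C)| * |Ob(D)| = 3 * 3 = 9

9


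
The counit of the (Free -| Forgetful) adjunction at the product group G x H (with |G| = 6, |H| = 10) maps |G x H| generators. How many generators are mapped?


The counit epsilon_K: F(U(K)) -> K of the Free-Forgetful adjunction
maps |K| generators of F(U(K)) into K. For K = G x H (the product group),
|G x H| = |G| * |H|.
Total generators mapped = 6 * 10 = 60.

60


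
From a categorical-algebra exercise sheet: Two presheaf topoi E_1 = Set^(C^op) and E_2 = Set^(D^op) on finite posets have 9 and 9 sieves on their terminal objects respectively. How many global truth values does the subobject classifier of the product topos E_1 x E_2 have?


In a product of presheaf topoi E_1 x E_2, the subobject classifier
is Omega = Omega_1 x Omega_2 (componentwise), so
|Omega(top)| = |Omega_1(top_1)| * |Omega_2(top_2)|.
= 9 * 9 = 81.

81


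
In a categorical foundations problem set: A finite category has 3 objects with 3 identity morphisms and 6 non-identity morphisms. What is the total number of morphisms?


Each object has an identity morphism, giving 3 identities.
Adding the 6 non-identity morphisms:
Total = 3 + 6 = 9

9


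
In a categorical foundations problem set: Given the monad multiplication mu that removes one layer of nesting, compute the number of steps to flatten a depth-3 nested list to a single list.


Each application of mu: T^2 -> T removes one layer of nesting.
Starting at depth 3 (i.e., T^3(X)), we need to reach T(X).
Number of mu applications = 3 - 1 = 2

2


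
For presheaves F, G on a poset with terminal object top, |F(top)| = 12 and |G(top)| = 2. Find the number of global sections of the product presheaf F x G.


Global sections of a presheaf on a poset with terminal top satisfy
Gamma(H) ~ H(top). Presheaves admit pointwise products, so
(F x G)(top) = F(top) x G(top) (Cartesian product).
|Gamma(F x G)| = |F(top)| * |G(top)| = 12 * 2 = 24.

24


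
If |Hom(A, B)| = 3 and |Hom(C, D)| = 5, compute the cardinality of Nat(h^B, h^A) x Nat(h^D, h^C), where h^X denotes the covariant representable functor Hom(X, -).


By the Yoneda lemma, Nat(h^B, h^A) is isomorphic to Hom(A, B),
so |Nat(h^B, h^A)| = |Hom(A, B)| and |Nat(h^D, h^C)| = |Hom(C, D)|.
|Hom(A, B)| = 3, |Hom(C, D)| = 5.
|Nat(h^B, h^A) x Nat(h^D, h^C)| = 3 * 5 = 15

15


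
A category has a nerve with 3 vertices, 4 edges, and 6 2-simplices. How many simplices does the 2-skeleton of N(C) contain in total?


The 2-skeleton of the nerve N(C) consists of simplices in dimensions 0, 1, 2:
  |N(C)_0| = 3 (objects)
  |N(C)_1| = 4 (morphisms)
  |N(C)_2| = 6 (composable pairs)
Total = 3 + 4 + 6 = 13

13


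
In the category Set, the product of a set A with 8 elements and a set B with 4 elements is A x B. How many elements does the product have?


In Set, the product A x B is the Cartesian product.
By the universal property, |A x B| = |A| * |B|.
|A x B| = 8 * 4 = 32

32


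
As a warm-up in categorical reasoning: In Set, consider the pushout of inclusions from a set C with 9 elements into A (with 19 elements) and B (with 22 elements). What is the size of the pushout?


The pushout A +_C B identifies the images of C in A and B.
|A +_C B| = |A| + |B| - |C| (for injections).
= 19 + 22 - 9 = 32

32


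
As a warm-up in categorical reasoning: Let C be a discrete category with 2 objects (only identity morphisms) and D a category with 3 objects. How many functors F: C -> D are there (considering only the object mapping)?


A functor from a discrete category C to D is determined by
where each object maps. Each of the 2 objects of C can map
to any of the 3 objects of D independently.
Number of functors = 3^2 = 9

9


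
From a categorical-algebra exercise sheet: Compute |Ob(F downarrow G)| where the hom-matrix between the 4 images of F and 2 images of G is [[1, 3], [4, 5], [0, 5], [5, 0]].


Objects of (F downarrow G) are triples (a, b, h: F(a)->G(b)).
The count equals the sum of all entries in the hom-matrix.
sum(row 0) = 4
sum(row 1) = 9
sum(row 2) = 5
sum(row 3) = 5
Grand total = 23

23


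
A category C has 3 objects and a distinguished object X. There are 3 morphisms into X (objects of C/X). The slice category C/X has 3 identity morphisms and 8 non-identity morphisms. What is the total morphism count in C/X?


In the slice category C/X, objects are morphisms to X.
Identity morphisms: 3 (one per object of C/X).
Non-identity morphisms: 8.
Total = 3 + 8 = 11

11


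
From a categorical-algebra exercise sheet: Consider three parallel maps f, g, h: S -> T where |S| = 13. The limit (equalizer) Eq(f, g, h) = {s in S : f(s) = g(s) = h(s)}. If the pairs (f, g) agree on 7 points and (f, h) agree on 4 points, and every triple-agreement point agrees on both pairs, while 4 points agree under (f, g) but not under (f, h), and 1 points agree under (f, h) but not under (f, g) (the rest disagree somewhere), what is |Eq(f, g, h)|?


Eq(f, g, h) is the triple-agreement set: points in S where all three
maps take the same value. Using inclusion-exclusion on the pairwise data:
Pair (f, g) agrees on 7 points; pair (f, h) on 4 points.
Points agreeing under (f, g) but not (f, h) = 4; under (f, h) but not (f, g) = 1.
Triple-agreement = agreement-in-(f, g) minus points that agree under (f, g) but not (f, h):
|Eq(f, g, h)| = 7 - 4 = 3
(cross-check via (f, h): 4 - 1 = 3.)

3


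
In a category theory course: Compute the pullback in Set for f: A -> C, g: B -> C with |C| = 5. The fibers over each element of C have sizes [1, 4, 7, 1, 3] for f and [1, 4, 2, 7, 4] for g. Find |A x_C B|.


The pullback A x_C B consists of pairs (a, b) with f(a) = g(b).
For each element c in C, the fiber product has |f^-1(c)| * |g^-1(c)| elements.
Summing over C: 1 * 1 + 4 * 4 + 7 * 2 + 1 * 7 + 3 * 4
= 1 + 16 + 14 + 7 + 12 = 50

50


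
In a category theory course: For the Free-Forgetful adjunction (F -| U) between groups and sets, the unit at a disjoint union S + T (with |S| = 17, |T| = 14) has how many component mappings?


The unit eta_X: X -> U(F(X)) of the Free-Forgetful adjunction
maps each element of X to a generator of F(X). For X = S + T (disjoint
union in Set), |S + T| = |S| + |T|.
Total mappings = 17 + 14 = 31.

31


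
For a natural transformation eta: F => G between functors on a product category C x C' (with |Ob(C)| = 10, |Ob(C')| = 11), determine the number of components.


A natural transformation eta: F => G assigns one component morphism per
object of the domain category.
The domain is the product category C x C', so
|Ob(C x C')| = |Ob(C)| * |Ob(C')| = 10 * 11 = 110.
Therefore eta has 110 component morphisms.

110


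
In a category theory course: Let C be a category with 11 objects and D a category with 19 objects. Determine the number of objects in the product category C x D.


The product category C x D has objects that are pairs (c, d).
Number of pairs = |Ob(C)| * |Ob(D)| = 11 * 19 = 209

209


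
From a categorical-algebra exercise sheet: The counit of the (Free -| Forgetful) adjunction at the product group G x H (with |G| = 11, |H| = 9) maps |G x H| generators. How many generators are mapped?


The counit epsilon_K: F(U(K)) -> K of the Free-Forgetful adjunction
maps |K| generators of F(U(K)) into K. For K = G x H (the product group),
|G x H| = |G| * |H|.
Total generators mapped = 11 * 9 = 99.

99


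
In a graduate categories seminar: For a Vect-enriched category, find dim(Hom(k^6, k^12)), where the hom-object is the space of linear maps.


In Vect-enriched categories, Hom(k^n, k^m) is the space of m x n matrices.
dim(Hom(k^6, k^12)) = 12 * 6 = 72

72


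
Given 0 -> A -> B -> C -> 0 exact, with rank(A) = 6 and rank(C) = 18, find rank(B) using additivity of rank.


For a short exact sequence 0 -> A -> B -> C -> 0,
rank is additive: rank(B) = rank(A) + rank(C).
rank(B) = 6 + 18 = 24

24


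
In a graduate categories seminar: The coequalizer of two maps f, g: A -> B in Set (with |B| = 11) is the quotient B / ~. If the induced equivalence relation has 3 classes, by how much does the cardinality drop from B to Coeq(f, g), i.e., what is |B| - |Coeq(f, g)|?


The coequalizer Coeq(f, g) = B / ~ has one element per equivalence class.
|B| = 11, |Coeq(f, g)| = 3.
|B| - |Coeq(f, g)| = 11 - 3 = 8.

8


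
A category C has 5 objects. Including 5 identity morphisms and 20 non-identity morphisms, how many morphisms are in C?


Each object has an identity morphism, giving 5 identities.
Adding the 20 non-identity morphisms:
Total = 5 + 20 = 25

25


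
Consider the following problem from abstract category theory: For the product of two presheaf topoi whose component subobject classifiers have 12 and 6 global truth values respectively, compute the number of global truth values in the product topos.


In a product of presheaf topoi E_1 x E_2, the subobject classifier
is Omega = Omega_1 x Omega_2 (componentwise), so
|Omega(top)| = |Omega_1(top_1)| * |Omega_2(top_2)|.
= 12 * 6 = 72.

72


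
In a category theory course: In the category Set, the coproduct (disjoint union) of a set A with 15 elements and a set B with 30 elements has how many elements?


In Set, the coproduct A + B is the disjoint union.
|A + B| = |A| + |B| = 15 + 30 = 45

45


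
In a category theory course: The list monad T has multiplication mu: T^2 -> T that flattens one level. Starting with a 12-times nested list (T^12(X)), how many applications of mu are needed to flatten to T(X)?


Each application of mu: T^2 -> T removes one layer of nesting.
Starting at depth 12 (i.e., T^12(X)), we need to reach T(X).
Number of mu applications = 12 - 1 = 11

11


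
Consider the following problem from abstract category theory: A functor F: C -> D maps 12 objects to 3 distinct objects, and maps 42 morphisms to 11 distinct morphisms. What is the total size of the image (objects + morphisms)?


The image of F consists of distinct objects and distinct morphisms.
|Im(F)| on objects = 3
|Im(F)| on morphisms = 11
Total image cardinality = 3 + 11 = 14

14


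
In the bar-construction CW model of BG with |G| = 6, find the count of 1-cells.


In the bar-construction CW model of BG, the n-cells are indexed by
n-tuples [g_1|...|g_n] of non-identity elements of G (degenerate
simplices with some g_i = e do not contribute cells), so there are
(|G| - 1)^n n-cells.
For dim = 1 with |G| = 6:
cells = (6 - 1)^1 = 5^1 = 5

5


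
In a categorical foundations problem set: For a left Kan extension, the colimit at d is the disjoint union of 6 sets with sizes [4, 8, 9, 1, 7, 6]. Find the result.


Pointwise, the left Kan extension (Lan_F H)(d) is the colimit, indexed
by the comma category (F downarrow d), of H composed with the
projection (F downarrow d) -> C. Here that colimit is given
as a coproduct (disjoint union) of sets, so its cardinality is the
sum of the sizes of the summands.
Coproduct of sets with sizes: 4 + 8 + 9 + 1 + 7 + 6
= 35

35


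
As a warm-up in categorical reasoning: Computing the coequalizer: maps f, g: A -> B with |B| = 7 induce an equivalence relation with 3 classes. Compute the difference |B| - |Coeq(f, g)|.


The coequalizer Coeq(f, g) = B / ~ has one element per equivalence class.
|B| = 7, |Coeq(f, g)| = 3.
|B| - |Coeq(f, g)| = 7 - 3 = 4.

4


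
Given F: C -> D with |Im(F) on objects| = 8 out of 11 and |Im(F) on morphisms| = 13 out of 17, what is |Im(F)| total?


The image of F consists of distinct objects and distinct morphisms.
|Im(F)| on objects = 8
|Im(F)| on morphisms = 13
Total image cardinality = 8 + 13 = 21

21


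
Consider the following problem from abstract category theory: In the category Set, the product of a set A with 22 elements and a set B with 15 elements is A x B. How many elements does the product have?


In Set, the product A x B is the Cartesian product.
By the universal property, |A x B| = |A| * |B|.
|A x B| = 22 * 15 = 330

330


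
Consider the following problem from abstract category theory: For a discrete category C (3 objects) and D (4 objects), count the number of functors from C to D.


A functor from a discrete category C to D is determined by
where each object maps. Each of the 3 objects of C can map
to any of the 4 objects of D independently.
Number of functors = 4^3 = 64

64


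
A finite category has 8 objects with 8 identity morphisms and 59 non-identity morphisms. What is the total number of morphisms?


Each object has an identity morphism, giving 8 identities.
Adding the 59 non-identity morphisms:
Total = 8 + 59 = 67

67


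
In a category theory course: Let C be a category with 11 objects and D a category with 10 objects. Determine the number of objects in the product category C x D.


The product category C x D has objects that are pairs (c, d).
Number of pairs = |Ob(C)| * |Ob(D)| = 11 * 10 = 110

110


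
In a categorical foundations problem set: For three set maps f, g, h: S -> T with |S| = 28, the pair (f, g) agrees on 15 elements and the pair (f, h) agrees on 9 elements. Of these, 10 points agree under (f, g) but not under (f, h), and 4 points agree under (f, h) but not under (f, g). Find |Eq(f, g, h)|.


Eq(f, g, h) is the triple-agreement set: points in S where all three
maps take the same value. Using inclusion-exclusion on the pairwise data:
Pair (f, g) agrees on 15 points; pair (f, h) on 9 points.
Points agreeing under (f, g) but not (f, h) = 10; under (f, h) but not (f, g) = 4.
Triple-agreement = agreement-in-(f, g) minus points that agree under (f, g) but not (f, h):
|Eq(f, g, h)| = 15 - 10 = 5
(cross-check via (f, h): 9 - 4 = 5.)

5


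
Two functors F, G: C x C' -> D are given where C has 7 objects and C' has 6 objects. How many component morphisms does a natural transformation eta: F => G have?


A natural transformation eta: F => G assigns one component morphism per
object of the domain category.
The domain is the product category C x C', so
|Ob(C x C')| = |Ob(C)| * |Ob(C')| = 7 * 6 = 42.
Therefore eta has 42 component morphisms.

42


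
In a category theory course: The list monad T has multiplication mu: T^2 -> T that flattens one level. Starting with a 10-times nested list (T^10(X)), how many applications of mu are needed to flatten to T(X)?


Each application of mu: T^2 -> T removes one layer of nesting.
Starting at depth 10 (i.e., T^10(X)), we need to reach T(X).
Number of mu applications = 10 - 1 = 9

9


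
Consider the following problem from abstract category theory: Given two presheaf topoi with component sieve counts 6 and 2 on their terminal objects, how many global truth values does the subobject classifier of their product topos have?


In a product of presheaf topoi E_1 x E_2, the subobject classifier
is Omega = Omega_1 x Omega_2 (componentwise), so
|Omega(top)| = |Omega_1(top_1)| * |Omega_2(top_2)|.
= 6 * 2 = 12.

12


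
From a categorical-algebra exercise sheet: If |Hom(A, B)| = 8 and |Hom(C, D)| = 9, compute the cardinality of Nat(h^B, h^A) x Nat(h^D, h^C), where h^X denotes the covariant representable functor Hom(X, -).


By the Yoneda lemma, Nat(h^B, h^A) is isomorphic to Hom(A, B),
so |Nat(h^B, h^A)| = |Hom(A, B)| and |Nat(h^D, h^C)| = |Hom(C, D)|.
|Hom(A, B)| = 8, |Hom(C, D)| = 9.
|Nat(h^B, h^A) x Nat(h^D, h^C)| = 8 * 9 = 72

72


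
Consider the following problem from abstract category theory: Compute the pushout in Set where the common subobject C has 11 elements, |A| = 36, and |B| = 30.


The pushout A +_C B identifies the images of C in A and B.
|A +_C B| = |A| + |B| - |C| (for injections).
= 36 + 30 - 11 = 55

55


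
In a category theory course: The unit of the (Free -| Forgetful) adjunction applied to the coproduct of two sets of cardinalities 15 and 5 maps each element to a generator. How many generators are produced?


The unit eta_X: X -> U(F(X)) of the Free-Forgetful adjunction
maps each element of X to a generator of F(X). For X = S + T (disjoint
union in Set), |S + T| = |S| + |T|.
Total mappings = 15 + 5 = 20.

20


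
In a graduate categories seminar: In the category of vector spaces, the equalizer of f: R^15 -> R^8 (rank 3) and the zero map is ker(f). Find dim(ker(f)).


The equalizer of f and the zero map is ker(f).
By the rank-nullity theorem: dim(ker(f)) = dim(domain) - rank(f).
dim(ker(f)) = 15 - 3 = 12

12


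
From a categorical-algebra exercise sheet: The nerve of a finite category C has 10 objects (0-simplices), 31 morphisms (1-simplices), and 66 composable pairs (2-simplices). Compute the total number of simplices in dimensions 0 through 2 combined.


The 2-skeleton of the nerve N(C) consists of simplices in dimensions 0, 1, 2:
  |N(C)_0| = 10 (objects)
  |N(C)_1| = 31 (morphisms)
  |N(C)_2| = 66 (composable pairs)
Total = 10 + 31 + 66 = 107

107


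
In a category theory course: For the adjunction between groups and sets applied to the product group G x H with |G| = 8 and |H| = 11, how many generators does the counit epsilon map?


The counit epsilon_K: F(U(K)) -> K of the Free-Forgetful adjunction
maps |K| generators of F(U(K)) into K. For K = G x H (the product group),
|G x H| = |G| * |H|.
Total generators mapped = 8 * 11 = 88.

88


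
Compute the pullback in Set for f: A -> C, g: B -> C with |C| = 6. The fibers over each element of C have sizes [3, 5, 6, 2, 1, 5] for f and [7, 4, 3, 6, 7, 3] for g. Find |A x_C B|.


The pullback A x_C B consists of pairs (a, b) with f(a) = g(b).
For each element c in C, the fiber product has |f^-1(c)| * |g^-1(c)| elements.
Summing over C: 3 * 7 + 5 * 4 + 6 * 3 + 2 * 6 + 1 * 7 + 5 * 3
= 21 + 20 + 18 + 12 + 7 + 15 = 93

93


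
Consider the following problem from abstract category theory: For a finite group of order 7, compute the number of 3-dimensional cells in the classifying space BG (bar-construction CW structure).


In the bar-construction CW model of BG, the n-cells are indexed by
n-tuples [g_1|...|g_n] of non-identity elements of G (degenerate
simplices with some g_i = e do not contribute cells), so there are
(|G| - 1)^n n-cells.
For dim = 3 with |G| = 7:
cells = (7 - 1)^3 = 6^3 = 216

216


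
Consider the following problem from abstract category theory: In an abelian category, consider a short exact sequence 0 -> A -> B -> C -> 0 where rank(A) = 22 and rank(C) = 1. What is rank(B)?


For a short exact sequence 0 -> A -> B -> C -> 0,
rank is additive: rank(B) = rank(A) + rank(C).
rank(B) = 22 + 1 = 23

23


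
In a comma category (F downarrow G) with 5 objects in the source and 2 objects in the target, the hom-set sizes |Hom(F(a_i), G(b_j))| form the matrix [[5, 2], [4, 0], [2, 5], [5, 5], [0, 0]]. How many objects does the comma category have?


Objects of (F downarrow G) are triples (a, b, h: F(a)->G(b)).
The count equals the sum of all entries in the hom-matrix.
sum(row 0) = 7
sum(row 1) = 4
sum(row 2) = 7
sum(row 3) = 10
sum(row 4) = 0
Grand total = 28

28


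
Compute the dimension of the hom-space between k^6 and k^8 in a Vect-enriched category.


In Vect-enriched categories, Hom(k^n, k^m) is the space of m x n matrices.
dim(Hom(k^6, k^8)) = 8 * 6 = 48

48


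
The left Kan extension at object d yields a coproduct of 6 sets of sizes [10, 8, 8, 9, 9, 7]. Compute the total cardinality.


Pointwise, the left Kan extension (Lan_F H)(d) is the colimit, indexed
by the comma category (F downarrow d), of H composed with the
projection (F downarrow d) -> C. Here that colimit is given
as a coproduct (disjoint union) of sets, so its cardinality is the
sum of the sizes of the summands.
Coproduct of sets with sizes: 10 + 8 + 8 + 9 + 9 + 7
= 51

51


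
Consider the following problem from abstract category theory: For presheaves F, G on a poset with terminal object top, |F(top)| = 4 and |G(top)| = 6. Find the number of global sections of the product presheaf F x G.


Global sections of a presheaf on a poset with terminal top satisfy
Gamma(H) ~ H(top). Presheaves admit pointwise products, so
(F x G)(top) = F(top) x G(top) (Cartesian product).
|Gamma(F x G)| = |F(top)| * |G(top)| = 4 * 6 = 24.

24


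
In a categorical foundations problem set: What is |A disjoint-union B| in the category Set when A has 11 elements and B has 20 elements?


In Set, the coproduct A + B is the disjoint union.
|A + B| = |A| + |B| = 11 + 20 = 31

31


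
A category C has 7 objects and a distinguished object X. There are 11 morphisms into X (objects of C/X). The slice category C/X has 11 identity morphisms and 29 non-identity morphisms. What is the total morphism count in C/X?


In the slice category C/X, objects are morphisms to X.
Identity morphisms: 11 (one per object of C/X).
Non-identity morphisms: 29.
Total = 11 + 29 = 40

40


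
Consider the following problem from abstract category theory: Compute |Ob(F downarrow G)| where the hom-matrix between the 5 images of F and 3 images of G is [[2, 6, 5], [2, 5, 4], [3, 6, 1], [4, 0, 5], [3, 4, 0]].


Objects of (F downarrow G) are triples (a, b, h: F(a)->G(b)).
The count equals the sum of all entries in the hom-matrix.
sum(row 0) = 13
sum(row 1) = 11
sum(row 2) = 10
sum(row 3) = 9
sum(row 4) = 7
Grand total = 50

50


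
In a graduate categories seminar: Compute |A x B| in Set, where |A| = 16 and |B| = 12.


In Set, the product A x B is the Cartesian product.
By the universal property, |A x B| = |A| * |B|.
|A x B| = 16 * 12 = 192

192


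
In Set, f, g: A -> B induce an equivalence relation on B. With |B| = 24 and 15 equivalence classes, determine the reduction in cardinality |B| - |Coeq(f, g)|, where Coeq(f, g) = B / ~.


The coequalizer Coeq(f, g) = B / ~ has one element per equivalence class.
|B| = 24, |Coeq(f, g)| = 15.
|B| - |Coeq(f, g)| = 24 - 15 = 9.

9


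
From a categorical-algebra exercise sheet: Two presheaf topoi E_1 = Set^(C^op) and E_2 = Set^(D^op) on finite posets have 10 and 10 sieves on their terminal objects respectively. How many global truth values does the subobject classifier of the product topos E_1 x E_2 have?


In a product of presheaf topoi E_1 x E_2, the subobject classifier
is Omega = Omega_1 x Omega_2 (componentwise), so
|Omega(top)| = |Omega_1(top_1)| * |Omega_2(top_2)|.
= 10 * 10 = 100.

100


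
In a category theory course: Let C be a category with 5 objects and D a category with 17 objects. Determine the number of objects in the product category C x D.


The product category C x D has objects that are pairs (c, d).
Number of pairs = |Ob(C)| * |Ob(D)| = 5 * 17 = 85

85


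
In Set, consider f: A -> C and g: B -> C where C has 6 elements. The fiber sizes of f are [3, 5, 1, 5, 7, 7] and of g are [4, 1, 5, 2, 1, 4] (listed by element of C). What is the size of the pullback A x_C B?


The pullback A x_C B consists of pairs (a, b) with f(a) = g(b).
For each element c in C, the fiber product has |f^-1(c)| * |g^-1(c)| elements.
Summing over C: 3 * 4 + 5 * 1 + 1 * 5 + 5 * 2 + 7 * 1 + 7 * 4
= 12 + 5 + 5 + 10 + 7 + 28 = 67

67


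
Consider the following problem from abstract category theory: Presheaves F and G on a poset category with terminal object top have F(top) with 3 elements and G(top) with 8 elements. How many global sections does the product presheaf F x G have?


Global sections of a presheaf on a poset with terminal top satisfy
Gamma(H) ~ H(top). Presheaves admit pointwise products, so
(F x G)(top) = F(top) x G(top) (Cartesian product).
|Gamma(F x G)| = |F(top)| * |G(top)| = 3 * 8 = 24.

24
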